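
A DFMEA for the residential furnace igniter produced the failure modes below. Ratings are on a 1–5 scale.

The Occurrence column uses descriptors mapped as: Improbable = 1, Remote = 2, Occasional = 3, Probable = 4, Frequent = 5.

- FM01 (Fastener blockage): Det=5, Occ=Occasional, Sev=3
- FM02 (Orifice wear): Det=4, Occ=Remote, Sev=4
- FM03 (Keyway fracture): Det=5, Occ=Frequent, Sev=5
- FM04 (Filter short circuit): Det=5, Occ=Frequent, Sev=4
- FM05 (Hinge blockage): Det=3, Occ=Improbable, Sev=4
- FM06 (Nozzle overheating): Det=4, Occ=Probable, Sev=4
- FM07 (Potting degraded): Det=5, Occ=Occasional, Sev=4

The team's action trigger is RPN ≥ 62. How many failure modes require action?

3

RPN = Severity × Occurrence × Detection:
  FM01: 3 × 3 × 5 = 45
  FM02: 4 × 2 × 4 = 32
  FM03: 5 × 5 × 5 = 125
  FM04: 4 × 5 × 5 = 100
  FM05: 4 × 1 × 3 = 12
  FM06: 4 × 4 × 4 = 64
  FM07: 4 × 3 × 5 = 60
Modes with RPN ≥ 62: FM03 (125), FM04 (100), FM06 (64) → 3.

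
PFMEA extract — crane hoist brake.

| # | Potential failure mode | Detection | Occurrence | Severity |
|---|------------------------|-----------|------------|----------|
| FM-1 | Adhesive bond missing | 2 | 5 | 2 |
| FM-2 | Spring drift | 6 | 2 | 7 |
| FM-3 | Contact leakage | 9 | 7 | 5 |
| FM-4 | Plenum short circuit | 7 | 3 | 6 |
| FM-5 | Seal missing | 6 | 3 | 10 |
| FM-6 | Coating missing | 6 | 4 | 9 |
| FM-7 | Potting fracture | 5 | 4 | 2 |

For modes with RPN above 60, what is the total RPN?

921

RPN = Severity × Occurrence × Detection:
  FM-1: 2 × 5 × 2 = 20
  FM-2: 7 × 2 × 6 = 84
  FM-3: 5 × 7 × 9 = 315
  FM-4: 6 × 3 × 7 = 126
  FM-5: 10 × 3 × 6 = 180
  FM-6: 9 × 4 × 6 = 216
  FM-7: 2 × 4 × 5 = 40
RPN > 60: FM-2 (84), FM-3 (315), FM-4 (126), FM-5 (180), FM-6 (216).
Sum: 84 + 315 + 126 + 180 + 216 = 921.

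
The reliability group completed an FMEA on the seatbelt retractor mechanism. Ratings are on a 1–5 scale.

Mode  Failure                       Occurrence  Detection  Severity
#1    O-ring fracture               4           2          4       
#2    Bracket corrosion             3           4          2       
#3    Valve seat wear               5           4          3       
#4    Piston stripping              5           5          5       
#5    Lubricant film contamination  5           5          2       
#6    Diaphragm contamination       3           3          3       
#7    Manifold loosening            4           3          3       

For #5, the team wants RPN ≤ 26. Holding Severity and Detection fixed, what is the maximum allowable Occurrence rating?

#5: S=2, O=5, D=5 → current RPN = 50.
Fixed product = 10. Need 10 × O ≤ 26, so O ≤ 26/10 = 2.60.
Maximum integer Occurrence rating = 2 (gives RPN 20; O=3 would give 30 > 26).

2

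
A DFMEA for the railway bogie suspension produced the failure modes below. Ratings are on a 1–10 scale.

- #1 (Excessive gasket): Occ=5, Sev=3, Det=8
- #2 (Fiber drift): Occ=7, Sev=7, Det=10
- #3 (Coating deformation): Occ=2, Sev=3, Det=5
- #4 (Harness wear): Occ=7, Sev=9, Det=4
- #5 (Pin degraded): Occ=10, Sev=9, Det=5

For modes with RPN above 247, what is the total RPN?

RPN = Severity × Occurrence × Detection:
  #1: 3 × 5 × 8 = 120
  #2: 7 × 7 × 10 = 490
  #3: 3 × 2 × 5 = 30
  #4: 9 × 7 × 4 = 252
  #5: 9 × 10 × 5 = 450
RPN > 247: #2 (490), #4 (252), #5 (450).
Sum: 490 + 252 + 450 = 1192.

1192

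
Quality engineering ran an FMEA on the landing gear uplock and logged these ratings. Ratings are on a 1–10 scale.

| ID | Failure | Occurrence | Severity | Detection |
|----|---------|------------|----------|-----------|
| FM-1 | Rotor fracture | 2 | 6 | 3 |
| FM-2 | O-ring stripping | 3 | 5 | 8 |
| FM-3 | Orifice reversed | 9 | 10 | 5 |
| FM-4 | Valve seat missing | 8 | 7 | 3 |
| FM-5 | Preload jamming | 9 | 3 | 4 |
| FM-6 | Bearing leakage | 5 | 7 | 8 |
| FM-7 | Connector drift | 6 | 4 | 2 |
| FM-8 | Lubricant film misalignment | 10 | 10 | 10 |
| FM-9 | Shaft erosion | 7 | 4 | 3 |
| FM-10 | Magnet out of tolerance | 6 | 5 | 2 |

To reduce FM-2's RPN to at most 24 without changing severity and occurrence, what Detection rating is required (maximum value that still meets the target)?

FM-2: S=5, O=3, D=8 → current RPN = 120.
Fixed product = 15. Need 15 × D ≤ 24, so D ≤ 24/15 = 1.60.
Maximum integer Detection rating = 1 (gives RPN 15; D=2 would give 30 > 24).

1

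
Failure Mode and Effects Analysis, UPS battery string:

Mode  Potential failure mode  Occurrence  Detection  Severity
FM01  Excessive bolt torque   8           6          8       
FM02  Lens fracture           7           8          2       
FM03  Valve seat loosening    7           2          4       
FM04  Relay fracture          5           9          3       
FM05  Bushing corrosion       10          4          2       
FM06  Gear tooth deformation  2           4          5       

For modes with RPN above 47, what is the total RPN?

767

RPN = Severity × Occurrence × Detection:
  FM01: 8 × 8 × 6 = 384
  FM02: 2 × 7 × 8 = 112
  FM03: 4 × 7 × 2 = 56
  FM04: 3 × 5 × 9 = 135
  FM05: 2 × 10 × 4 = 80
  FM06: 5 × 2 × 4 = 40
RPN > 47: FM01 (384), FM02 (112), FM03 (56), FM04 (135), FM05 (80).
Sum: 384 + 112 + 56 + 135 + 80 = 767.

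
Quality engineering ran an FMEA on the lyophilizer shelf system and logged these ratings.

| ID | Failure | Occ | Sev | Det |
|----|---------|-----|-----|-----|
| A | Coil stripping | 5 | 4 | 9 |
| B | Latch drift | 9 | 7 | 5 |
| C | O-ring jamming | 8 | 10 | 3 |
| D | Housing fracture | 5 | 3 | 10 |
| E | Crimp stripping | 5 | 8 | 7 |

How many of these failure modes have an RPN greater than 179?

RPN = Severity × Occurrence × Detection:
  A: 4 × 5 × 9 = 180
  B: 7 × 9 × 5 = 315
  C: 10 × 8 × 3 = 240
  D: 3 × 5 × 10 = 150
  E: 8 × 5 × 7 = 280
Modes with RPN > 179: A (180), B (315), C (240), E (280) → 4.

4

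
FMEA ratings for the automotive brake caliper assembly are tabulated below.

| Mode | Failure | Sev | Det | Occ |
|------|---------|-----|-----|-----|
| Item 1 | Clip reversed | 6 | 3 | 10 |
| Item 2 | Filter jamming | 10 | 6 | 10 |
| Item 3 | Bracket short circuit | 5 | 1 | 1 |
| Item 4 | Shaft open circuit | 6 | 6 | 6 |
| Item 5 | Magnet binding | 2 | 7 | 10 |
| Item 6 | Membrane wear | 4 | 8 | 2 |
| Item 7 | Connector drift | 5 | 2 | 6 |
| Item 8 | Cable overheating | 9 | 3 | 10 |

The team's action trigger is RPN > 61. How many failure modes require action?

6

RPN = Severity × Occurrence × Detection:
  Item 1: 6 × 10 × 3 = 180
  Item 2: 10 × 10 × 6 = 600
  Item 3: 5 × 1 × 1 = 5
  Item 4: 6 × 6 × 6 = 216
  Item 5: 2 × 10 × 7 = 140
  Item 6: 4 × 2 × 8 = 64
  Item 7: 5 × 6 × 2 = 60
  Item 8: 9 × 10 × 3 = 270
Modes with RPN > 61: Item 1 (180), Item 2 (600), Item 4 (216), Item 5 (140), Item 6 (64), Item 8 (270) → 6.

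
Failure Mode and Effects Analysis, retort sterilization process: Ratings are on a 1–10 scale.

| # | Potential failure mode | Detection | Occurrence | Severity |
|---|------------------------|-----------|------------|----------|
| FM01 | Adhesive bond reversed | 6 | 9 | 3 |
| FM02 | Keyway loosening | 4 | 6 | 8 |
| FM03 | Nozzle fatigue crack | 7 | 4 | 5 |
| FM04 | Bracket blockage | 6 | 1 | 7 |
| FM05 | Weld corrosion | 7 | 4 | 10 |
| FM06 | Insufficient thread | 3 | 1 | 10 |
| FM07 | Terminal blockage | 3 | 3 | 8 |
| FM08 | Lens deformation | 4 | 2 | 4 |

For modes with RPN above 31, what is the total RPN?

920

RPN = Severity × Occurrence × Detection:
  FM01: 3 × 9 × 6 = 162
  FM02: 8 × 6 × 4 = 192
  FM03: 5 × 4 × 7 = 140
  FM04: 7 × 1 × 6 = 42
  FM05: 10 × 4 × 7 = 280
  FM06: 10 × 1 × 3 = 30
  FM07: 8 × 3 × 3 = 72
  FM08: 4 × 2 × 4 = 32
RPN > 31: FM01 (162), FM02 (192), FM03 (140), FM04 (42), FM05 (280), FM07 (72), FM08 (32).
Sum: 162 + 192 + 140 + 42 + 280 + 72 + 32 = 920.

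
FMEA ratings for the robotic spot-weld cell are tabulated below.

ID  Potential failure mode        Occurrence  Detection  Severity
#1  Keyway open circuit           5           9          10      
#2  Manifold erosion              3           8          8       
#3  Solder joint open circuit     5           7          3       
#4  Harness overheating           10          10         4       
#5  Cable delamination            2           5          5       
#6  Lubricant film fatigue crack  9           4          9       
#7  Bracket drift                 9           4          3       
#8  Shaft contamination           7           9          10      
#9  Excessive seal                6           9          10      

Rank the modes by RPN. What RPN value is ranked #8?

105

RPN = Severity × Occurrence × Detection:
  #1: 10 × 5 × 9 = 450
  #2: 8 × 3 × 8 = 192
  #3: 3 × 5 × 7 = 105
  #4: 4 × 10 × 10 = 400
  #5: 5 × 2 × 5 = 50
  #6: 9 × 9 × 4 = 324
  #7: 3 × 9 × 4 = 108
  #8: 10 × 7 × 9 = 630
  #9: 10 × 6 × 9 = 540
Sorted descending: 630, 540, 450, 400, 324, 192, 108, 105, 50.
The eighth-highest RPN is 105 (#3).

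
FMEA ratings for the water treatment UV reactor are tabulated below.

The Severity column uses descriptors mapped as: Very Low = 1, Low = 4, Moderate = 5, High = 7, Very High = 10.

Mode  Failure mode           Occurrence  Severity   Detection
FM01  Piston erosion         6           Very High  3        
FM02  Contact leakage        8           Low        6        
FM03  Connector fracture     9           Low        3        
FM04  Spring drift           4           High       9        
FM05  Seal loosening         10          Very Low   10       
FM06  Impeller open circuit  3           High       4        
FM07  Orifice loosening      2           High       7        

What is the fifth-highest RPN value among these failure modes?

100

RPN = Severity × Occurrence × Detection:
  FM01: 10 × 6 × 3 = 180
  FM02: 4 × 8 × 6 = 192
  FM03: 4 × 9 × 3 = 108
  FM04: 7 × 4 × 9 = 252
  FM05: 1 × 10 × 10 = 100
  FM06: 7 × 3 × 4 = 84
  FM07: 7 × 2 × 7 = 98
Sorted descending: 252, 192, 180, 108, 100, 98, 84.
The fifth-highest RPN is 100 (FM05).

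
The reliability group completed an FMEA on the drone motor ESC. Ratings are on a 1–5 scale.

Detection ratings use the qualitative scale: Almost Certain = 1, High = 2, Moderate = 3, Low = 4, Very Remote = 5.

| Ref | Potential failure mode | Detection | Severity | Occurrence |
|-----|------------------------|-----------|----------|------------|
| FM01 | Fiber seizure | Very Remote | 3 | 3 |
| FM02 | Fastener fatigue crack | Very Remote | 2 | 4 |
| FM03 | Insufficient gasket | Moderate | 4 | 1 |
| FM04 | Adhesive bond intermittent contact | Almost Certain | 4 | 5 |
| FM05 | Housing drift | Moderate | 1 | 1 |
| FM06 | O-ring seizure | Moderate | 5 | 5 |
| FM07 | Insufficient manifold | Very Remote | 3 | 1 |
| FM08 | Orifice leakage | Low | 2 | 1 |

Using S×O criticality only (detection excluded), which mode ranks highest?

Criticality = Severity × Occurrence:
  FM01: 3 × 3 = 9
  FM02: 2 × 4 = 8
  FM03: 4 × 1 = 4
  FM04: 4 × 5 = 20
  FM05: 1 × 1 = 1
  FM06: 5 × 5 = 25
  FM07: 3 × 1 = 3
  FM08: 2 × 1 = 2
Highest criticality is 25 → FM06.

FM06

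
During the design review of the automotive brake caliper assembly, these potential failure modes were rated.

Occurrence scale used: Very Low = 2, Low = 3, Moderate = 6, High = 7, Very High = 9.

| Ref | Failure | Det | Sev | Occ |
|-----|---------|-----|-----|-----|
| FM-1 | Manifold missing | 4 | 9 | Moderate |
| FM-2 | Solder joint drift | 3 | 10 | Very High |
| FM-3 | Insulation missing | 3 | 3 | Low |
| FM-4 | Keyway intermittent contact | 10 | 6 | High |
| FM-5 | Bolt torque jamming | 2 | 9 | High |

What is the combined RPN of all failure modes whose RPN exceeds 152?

RPN = Severity × Occurrence × Detection:
  FM-1: 9 × 6 × 4 = 216
  FM-2: 10 × 9 × 3 = 270
  FM-3: 3 × 3 × 3 = 27
  FM-4: 6 × 7 × 10 = 420
  FM-5: 9 × 7 × 2 = 126
RPN > 152: FM-1 (216), FM-2 (270), FM-4 (420).
Sum: 216 + 270 + 420 = 906.

906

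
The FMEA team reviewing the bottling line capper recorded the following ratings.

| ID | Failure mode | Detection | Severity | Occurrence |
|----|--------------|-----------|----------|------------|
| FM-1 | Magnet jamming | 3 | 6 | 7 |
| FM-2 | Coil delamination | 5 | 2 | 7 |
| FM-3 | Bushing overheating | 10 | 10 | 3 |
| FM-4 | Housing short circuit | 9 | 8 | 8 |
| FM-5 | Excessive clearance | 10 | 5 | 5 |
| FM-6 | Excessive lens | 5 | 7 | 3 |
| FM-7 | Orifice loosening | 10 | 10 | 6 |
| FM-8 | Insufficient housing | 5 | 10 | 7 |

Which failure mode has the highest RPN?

FM-7

RPN = Severity × Occurrence × Detection:
  FM-1: 6 × 7 × 3 = 126
  FM-2: 2 × 7 × 5 = 70
  FM-3: 10 × 3 × 10 = 300
  FM-4: 8 × 8 × 9 = 576
  FM-5: 5 × 5 × 10 = 250
  FM-6: 7 × 3 × 5 = 105
  FM-7: 10 × 6 × 10 = 600
  FM-8: 10 × 7 × 5 = 350
Highest RPN is 600 → FM-7.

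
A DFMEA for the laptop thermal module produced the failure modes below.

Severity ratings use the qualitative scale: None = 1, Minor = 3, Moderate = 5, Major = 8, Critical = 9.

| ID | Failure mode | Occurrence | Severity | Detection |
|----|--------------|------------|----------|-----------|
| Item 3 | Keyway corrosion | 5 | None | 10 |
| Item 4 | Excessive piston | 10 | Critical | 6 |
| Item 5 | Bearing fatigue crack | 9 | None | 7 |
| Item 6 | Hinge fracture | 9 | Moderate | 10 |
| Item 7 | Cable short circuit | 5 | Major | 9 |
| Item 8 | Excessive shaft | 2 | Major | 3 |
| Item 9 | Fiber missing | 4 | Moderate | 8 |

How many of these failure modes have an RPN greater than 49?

6

RPN = Severity × Occurrence × Detection:
  Item 3: 1 × 5 × 10 = 50
  Item 4: 9 × 10 × 6 = 540
  Item 5: 1 × 9 × 7 = 63
  Item 6: 5 × 9 × 10 = 450
  Item 7: 8 × 5 × 9 = 360
  Item 8: 8 × 2 × 3 = 48
  Item 9: 5 × 4 × 8 = 160
Modes with RPN > 49: Item 3 (50), Item 4 (540), Item 5 (63), Item 6 (450), Item 7 (360), Item 9 (160) → 6.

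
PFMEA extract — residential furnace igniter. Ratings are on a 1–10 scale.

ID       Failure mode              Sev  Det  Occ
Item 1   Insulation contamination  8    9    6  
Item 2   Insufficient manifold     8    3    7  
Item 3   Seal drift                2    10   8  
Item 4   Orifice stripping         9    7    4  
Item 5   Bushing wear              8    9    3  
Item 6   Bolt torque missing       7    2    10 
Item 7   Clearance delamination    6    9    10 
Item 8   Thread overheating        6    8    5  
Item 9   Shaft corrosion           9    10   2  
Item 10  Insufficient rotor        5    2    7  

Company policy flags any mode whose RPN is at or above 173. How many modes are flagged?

6

RPN = Severity × Occurrence × Detection:
  Item 1: 8 × 6 × 9 = 432
  Item 2: 8 × 7 × 3 = 168
  Item 3: 2 × 8 × 10 = 160
  Item 4: 9 × 4 × 7 = 252
  Item 5: 8 × 3 × 9 = 216
  Item 6: 7 × 10 × 2 = 140
  Item 7: 6 × 10 × 9 = 540
  Item 8: 6 × 5 × 8 = 240
  Item 9: 9 × 2 × 10 = 180
  Item 10: 5 × 7 × 2 = 70
Modes with RPN ≥ 173: Item 1 (432), Item 4 (252), Item 5 (216), Item 7 (540), Item 8 (240), Item 9 (180) → 6.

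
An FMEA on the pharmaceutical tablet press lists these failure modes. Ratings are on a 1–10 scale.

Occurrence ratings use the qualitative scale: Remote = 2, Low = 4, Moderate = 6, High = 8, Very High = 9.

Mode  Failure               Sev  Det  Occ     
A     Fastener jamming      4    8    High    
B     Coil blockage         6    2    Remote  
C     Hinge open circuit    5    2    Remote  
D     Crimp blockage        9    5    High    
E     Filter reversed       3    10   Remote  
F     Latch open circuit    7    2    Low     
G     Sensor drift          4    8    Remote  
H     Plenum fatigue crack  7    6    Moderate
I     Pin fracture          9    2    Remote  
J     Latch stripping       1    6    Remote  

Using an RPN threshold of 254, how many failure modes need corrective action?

2

RPN = Severity × Occurrence × Detection:
  A: 4 × 8 × 8 = 256
  B: 6 × 2 × 2 = 24
  C: 5 × 2 × 2 = 20
  D: 9 × 8 × 5 = 360
  E: 3 × 2 × 10 = 60
  F: 7 × 4 × 2 = 56
  G: 4 × 2 × 8 = 64
  H: 7 × 6 × 6 = 252
  I: 9 × 2 × 2 = 36
  J: 1 × 2 × 6 = 12
Modes with RPN ≥ 254: A (256), D (360) → 2.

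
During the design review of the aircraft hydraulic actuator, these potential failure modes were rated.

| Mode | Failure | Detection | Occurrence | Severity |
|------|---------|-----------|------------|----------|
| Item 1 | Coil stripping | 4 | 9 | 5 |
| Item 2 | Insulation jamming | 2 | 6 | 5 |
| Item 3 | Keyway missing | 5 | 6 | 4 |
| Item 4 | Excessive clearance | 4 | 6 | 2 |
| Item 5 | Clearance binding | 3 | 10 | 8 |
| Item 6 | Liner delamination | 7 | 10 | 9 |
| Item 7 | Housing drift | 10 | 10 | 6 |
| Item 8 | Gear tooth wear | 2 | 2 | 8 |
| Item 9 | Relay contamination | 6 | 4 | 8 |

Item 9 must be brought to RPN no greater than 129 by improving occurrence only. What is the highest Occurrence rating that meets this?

Item 9: S=8, O=4, D=6 → current RPN = 192.
Fixed product = 48. Need 48 × O ≤ 129, so O ≤ 129/48 = 2.69.
Maximum integer Occurrence rating = 2 (gives RPN 96; O=3 would give 144 > 129).

2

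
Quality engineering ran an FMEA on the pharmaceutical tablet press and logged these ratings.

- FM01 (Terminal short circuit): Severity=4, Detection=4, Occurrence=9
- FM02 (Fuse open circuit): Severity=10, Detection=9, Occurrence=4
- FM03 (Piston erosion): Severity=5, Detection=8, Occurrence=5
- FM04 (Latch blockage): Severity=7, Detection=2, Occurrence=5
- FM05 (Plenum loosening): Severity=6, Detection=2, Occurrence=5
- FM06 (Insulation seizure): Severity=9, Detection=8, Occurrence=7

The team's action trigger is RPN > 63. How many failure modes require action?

5

RPN = Severity × Occurrence × Detection:
  FM01: 4 × 9 × 4 = 144
  FM02: 10 × 4 × 9 = 360
  FM03: 5 × 5 × 8 = 200
  FM04: 7 × 5 × 2 = 70
  FM05: 6 × 5 × 2 = 60
  FM06: 9 × 7 × 8 = 504
Modes with RPN > 63: FM01 (144), FM02 (360), FM03 (200), FM04 (70), FM06 (504) → 5.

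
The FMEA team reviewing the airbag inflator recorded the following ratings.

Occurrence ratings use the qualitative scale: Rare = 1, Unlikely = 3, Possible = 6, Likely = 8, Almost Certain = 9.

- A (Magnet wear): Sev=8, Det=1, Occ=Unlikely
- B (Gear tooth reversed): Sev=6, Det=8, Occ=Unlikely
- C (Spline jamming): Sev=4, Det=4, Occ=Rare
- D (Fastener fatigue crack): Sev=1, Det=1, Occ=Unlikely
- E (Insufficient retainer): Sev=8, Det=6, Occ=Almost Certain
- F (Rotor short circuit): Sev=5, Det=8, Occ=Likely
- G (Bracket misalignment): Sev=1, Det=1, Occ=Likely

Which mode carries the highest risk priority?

RPN = Severity × Occurrence × Detection:
  A: 8 × 3 × 1 = 24
  B: 6 × 3 × 8 = 144
  C: 4 × 1 × 4 = 16
  D: 1 × 3 × 1 = 3
  E: 8 × 9 × 6 = 432
  F: 5 × 8 × 8 = 320
  G: 1 × 8 × 1 = 8
Highest RPN is 432 → E.

E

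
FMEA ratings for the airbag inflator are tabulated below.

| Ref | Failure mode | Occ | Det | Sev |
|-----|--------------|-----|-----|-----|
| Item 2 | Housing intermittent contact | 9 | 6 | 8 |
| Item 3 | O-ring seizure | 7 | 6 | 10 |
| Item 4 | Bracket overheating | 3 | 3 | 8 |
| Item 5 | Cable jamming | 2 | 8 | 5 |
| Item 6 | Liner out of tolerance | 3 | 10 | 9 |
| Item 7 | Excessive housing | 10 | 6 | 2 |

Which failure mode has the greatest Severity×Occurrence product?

Criticality = Severity × Occurrence:
  Item 2: 8 × 9 = 72
  Item 3: 10 × 7 = 70
  Item 4: 8 × 3 = 24
  Item 5: 5 × 2 = 10
  Item 6: 9 × 3 = 27
  Item 7: 2 × 10 = 20
Highest criticality is 72 → Item 2.

Item 2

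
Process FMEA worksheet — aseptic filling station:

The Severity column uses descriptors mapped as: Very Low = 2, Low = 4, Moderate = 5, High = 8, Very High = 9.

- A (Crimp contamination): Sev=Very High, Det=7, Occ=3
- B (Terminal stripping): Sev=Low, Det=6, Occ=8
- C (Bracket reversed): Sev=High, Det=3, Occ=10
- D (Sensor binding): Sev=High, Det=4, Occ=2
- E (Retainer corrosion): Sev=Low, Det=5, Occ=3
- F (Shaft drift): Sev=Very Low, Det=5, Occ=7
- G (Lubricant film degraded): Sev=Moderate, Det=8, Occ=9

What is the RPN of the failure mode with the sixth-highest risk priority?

RPN = Severity × Occurrence × Detection:
  A: 9 × 3 × 7 = 189
  B: 4 × 8 × 6 = 192
  C: 8 × 10 × 3 = 240
  D: 8 × 2 × 4 = 64
  E: 4 × 3 × 5 = 60
  F: 2 × 7 × 5 = 70
  G: 5 × 9 × 8 = 360
Sorted descending: 360, 240, 192, 189, 70, 64, 60.
The sixth-highest RPN is 64 (D).

64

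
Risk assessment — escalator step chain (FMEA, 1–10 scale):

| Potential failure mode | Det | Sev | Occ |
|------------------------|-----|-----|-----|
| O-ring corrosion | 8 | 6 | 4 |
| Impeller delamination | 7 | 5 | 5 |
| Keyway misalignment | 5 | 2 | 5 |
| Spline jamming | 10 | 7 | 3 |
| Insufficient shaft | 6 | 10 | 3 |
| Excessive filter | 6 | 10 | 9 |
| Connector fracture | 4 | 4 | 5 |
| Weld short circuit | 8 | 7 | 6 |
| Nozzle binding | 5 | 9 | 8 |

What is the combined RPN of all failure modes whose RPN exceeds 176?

RPN = Severity × Occurrence × Detection:
  O-ring corrosion: 6 × 4 × 8 = 192
  Impeller delamination: 5 × 5 × 7 = 175
  Keyway misalignment: 2 × 5 × 5 = 50
  Spline jamming: 7 × 3 × 10 = 210
  Insufficient shaft: 10 × 3 × 6 = 180
  Excessive filter: 10 × 9 × 6 = 540
  Connector fracture: 4 × 5 × 4 = 80
  Weld short circuit: 7 × 6 × 8 = 336
  Nozzle binding: 9 × 8 × 5 = 360
RPN > 176: O-ring corrosion (192), Spline jamming (210), Insufficient shaft (180), Excessive filter (540), Weld short circuit (336), Nozzle binding (360).
Sum: 192 + 210 + 180 + 540 + 336 + 360 = 1818.

1818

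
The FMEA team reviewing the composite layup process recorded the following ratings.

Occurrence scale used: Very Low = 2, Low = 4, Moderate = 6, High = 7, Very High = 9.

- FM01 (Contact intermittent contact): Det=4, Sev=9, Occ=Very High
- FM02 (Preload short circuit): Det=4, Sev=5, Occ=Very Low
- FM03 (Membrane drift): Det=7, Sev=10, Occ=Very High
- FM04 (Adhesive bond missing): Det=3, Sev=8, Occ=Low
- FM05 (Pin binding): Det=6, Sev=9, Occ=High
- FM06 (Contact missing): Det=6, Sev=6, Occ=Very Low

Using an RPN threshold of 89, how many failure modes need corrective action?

RPN = Severity × Occurrence × Detection:
  FM01: 9 × 9 × 4 = 324
  FM02: 5 × 2 × 4 = 40
  FM03: 10 × 9 × 7 = 630
  FM04: 8 × 4 × 3 = 96
  FM05: 9 × 7 × 6 = 378
  FM06: 6 × 2 × 6 = 72
Modes with RPN ≥ 89: FM01 (324), FM03 (630), FM04 (96), FM05 (378) → 4.

4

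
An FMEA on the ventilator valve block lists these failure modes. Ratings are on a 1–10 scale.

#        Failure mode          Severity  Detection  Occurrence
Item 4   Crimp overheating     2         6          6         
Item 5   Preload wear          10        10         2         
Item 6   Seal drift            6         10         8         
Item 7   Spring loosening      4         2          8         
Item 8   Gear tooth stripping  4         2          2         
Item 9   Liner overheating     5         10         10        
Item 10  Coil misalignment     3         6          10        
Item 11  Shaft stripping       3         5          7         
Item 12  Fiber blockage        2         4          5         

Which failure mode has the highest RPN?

RPN = Severity × Occurrence × Detection:
  Item 4: 2 × 6 × 6 = 72
  Item 5: 10 × 2 × 10 = 200
  Item 6: 6 × 8 × 10 = 480
  Item 7: 4 × 8 × 2 = 64
  Item 8: 4 × 2 × 2 = 16
  Item 9: 5 × 10 × 10 = 500
  Item 10: 3 × 10 × 6 = 180
  Item 11: 3 × 7 × 5 = 105
  Item 12: 2 × 5 × 4 = 40
Highest RPN is 500 → Item 9.

Item 9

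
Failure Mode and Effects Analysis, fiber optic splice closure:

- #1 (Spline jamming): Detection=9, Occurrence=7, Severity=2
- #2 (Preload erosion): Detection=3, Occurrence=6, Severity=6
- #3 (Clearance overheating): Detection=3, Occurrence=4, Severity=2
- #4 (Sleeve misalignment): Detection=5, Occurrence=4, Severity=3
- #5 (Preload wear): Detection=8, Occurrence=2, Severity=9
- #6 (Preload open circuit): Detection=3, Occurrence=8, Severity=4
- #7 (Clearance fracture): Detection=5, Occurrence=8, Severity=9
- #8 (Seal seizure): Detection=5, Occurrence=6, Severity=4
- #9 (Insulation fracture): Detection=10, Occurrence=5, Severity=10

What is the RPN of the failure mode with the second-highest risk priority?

RPN = Severity × Occurrence × Detection:
  #1: 2 × 7 × 9 = 126
  #2: 6 × 6 × 3 = 108
  #3: 2 × 4 × 3 = 24
  #4: 3 × 4 × 5 = 60
  #5: 9 × 2 × 8 = 144
  #6: 4 × 8 × 3 = 96
  #7: 9 × 8 × 5 = 360
  #8: 4 × 6 × 5 = 120
  #9: 10 × 5 × 10 = 500
Sorted descending: 500, 360, 144, 126, 120, 108, 96, 60, 24.
The second-highest RPN is 360 (#7).

360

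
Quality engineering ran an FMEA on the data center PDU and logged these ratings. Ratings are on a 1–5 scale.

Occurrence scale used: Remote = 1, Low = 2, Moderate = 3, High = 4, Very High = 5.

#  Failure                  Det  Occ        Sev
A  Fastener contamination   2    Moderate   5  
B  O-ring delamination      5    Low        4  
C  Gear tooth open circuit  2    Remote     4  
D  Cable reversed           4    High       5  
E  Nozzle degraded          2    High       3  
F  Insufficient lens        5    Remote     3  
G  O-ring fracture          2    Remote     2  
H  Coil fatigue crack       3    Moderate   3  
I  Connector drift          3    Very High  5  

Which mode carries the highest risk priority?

RPN = Severity × Occurrence × Detection:
  A: 5 × 3 × 2 = 30
  B: 4 × 2 × 5 = 40
  C: 4 × 1 × 2 = 8
  D: 5 × 4 × 4 = 80
  E: 3 × 4 × 2 = 24
  F: 3 × 1 × 5 = 15
  G: 2 × 1 × 2 = 4
  H: 3 × 3 × 3 = 27
  I: 5 × 5 × 3 = 75
Highest RPN is 80 → D.

D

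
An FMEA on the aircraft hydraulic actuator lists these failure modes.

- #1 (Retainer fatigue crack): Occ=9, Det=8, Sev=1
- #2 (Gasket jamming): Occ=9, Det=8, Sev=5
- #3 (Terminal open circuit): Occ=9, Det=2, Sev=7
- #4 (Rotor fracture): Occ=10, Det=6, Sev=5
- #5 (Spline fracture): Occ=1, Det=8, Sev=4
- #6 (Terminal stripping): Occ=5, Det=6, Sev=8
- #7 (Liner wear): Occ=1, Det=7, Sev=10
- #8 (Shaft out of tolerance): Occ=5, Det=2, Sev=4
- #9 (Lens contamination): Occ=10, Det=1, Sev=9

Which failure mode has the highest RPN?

RPN = Severity × Occurrence × Detection:
  #1: 1 × 9 × 8 = 72
  #2: 5 × 9 × 8 = 360
  #3: 7 × 9 × 2 = 126
  #4: 5 × 10 × 6 = 300
  #5: 4 × 1 × 8 = 32
  #6: 8 × 5 × 6 = 240
  #7: 10 × 1 × 7 = 70
  #8: 4 × 5 × 2 = 40
  #9: 9 × 10 × 1 = 90
Highest RPN is 360 → #2.

#2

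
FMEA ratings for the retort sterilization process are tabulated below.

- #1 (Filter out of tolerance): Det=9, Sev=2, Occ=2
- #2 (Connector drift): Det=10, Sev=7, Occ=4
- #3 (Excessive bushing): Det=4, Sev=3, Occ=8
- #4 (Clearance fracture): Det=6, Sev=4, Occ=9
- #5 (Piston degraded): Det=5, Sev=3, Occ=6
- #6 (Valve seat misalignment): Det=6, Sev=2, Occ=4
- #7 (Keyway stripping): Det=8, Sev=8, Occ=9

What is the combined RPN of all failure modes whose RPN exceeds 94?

RPN = Severity × Occurrence × Detection:
  #1: 2 × 2 × 9 = 36
  #2: 7 × 4 × 10 = 280
  #3: 3 × 8 × 4 = 96
  #4: 4 × 9 × 6 = 216
  #5: 3 × 6 × 5 = 90
  #6: 2 × 4 × 6 = 48
  #7: 8 × 9 × 8 = 576
RPN > 94: #2 (280), #3 (96), #4 (216), #7 (576).
Sum: 280 + 96 + 216 + 576 = 1168.

1168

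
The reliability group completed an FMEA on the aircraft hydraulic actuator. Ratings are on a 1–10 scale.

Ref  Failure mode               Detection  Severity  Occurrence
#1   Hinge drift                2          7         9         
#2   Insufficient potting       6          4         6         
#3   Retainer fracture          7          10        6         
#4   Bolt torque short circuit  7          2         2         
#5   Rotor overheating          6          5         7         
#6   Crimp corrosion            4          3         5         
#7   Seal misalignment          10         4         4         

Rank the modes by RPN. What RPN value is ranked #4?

RPN = Severity × Occurrence × Detection:
  #1: 7 × 9 × 2 = 126
  #2: 4 × 6 × 6 = 144
  #3: 10 × 6 × 7 = 420
  #4: 2 × 2 × 7 = 28
  #5: 5 × 7 × 6 = 210
  #6: 3 × 5 × 4 = 60
  #7: 4 × 4 × 10 = 160
Sorted descending: 420, 210, 160, 144, 126, 60, 28.
The fourth-highest RPN is 144 (#2).

144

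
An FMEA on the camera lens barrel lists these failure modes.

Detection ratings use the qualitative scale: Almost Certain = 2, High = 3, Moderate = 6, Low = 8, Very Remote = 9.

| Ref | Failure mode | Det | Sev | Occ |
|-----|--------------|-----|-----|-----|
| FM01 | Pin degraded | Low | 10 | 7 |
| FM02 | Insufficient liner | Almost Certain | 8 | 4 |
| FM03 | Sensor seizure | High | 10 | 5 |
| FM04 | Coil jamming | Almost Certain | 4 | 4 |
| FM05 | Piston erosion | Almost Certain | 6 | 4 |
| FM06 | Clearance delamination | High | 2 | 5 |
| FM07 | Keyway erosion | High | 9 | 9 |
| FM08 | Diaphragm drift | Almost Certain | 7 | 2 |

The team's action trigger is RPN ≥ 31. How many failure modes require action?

RPN = Severity × Occurrence × Detection:
  FM01: 10 × 7 × 8 = 560
  FM02: 8 × 4 × 2 = 64
  FM03: 10 × 5 × 3 = 150
  FM04: 4 × 4 × 2 = 32
  FM05: 6 × 4 × 2 = 48
  FM06: 2 × 5 × 3 = 30
  FM07: 9 × 9 × 3 = 243
  FM08: 7 × 2 × 2 = 28
Modes with RPN ≥ 31: FM01 (560), FM02 (64), FM03 (150), FM04 (32), FM05 (48), FM07 (243) → 6.

6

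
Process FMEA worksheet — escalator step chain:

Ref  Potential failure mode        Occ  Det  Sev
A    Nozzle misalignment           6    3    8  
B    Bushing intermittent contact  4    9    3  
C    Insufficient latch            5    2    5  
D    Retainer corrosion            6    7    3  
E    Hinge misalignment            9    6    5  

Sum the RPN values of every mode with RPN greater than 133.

414

RPN = Severity × Occurrence × Detection:
  A: 8 × 6 × 3 = 144
  B: 3 × 4 × 9 = 108
  C: 5 × 5 × 2 = 50
  D: 3 × 6 × 7 = 126
  E: 5 × 9 × 6 = 270
RPN > 133: A (144), E (270).
Sum: 144 + 270 = 414.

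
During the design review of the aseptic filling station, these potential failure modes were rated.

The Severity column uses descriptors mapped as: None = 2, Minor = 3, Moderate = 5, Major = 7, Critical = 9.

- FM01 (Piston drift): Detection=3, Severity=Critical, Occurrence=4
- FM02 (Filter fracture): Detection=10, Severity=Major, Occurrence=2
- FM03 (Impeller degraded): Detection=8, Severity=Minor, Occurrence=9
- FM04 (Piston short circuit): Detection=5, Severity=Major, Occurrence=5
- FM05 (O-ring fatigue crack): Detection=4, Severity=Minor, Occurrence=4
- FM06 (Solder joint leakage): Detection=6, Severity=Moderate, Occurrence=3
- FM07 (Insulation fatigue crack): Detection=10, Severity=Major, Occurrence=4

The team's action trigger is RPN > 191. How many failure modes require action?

2

RPN = Severity × Occurrence × Detection:
  FM01: 9 × 4 × 3 = 108
  FM02: 7 × 2 × 10 = 140
  FM03: 3 × 9 × 8 = 216
  FM04: 7 × 5 × 5 = 175
  FM05: 3 × 4 × 4 = 48
  FM06: 5 × 3 × 6 = 90
  FM07: 7 × 4 × 10 = 280
Modes with RPN > 191: FM03 (216), FM07 (280) → 2.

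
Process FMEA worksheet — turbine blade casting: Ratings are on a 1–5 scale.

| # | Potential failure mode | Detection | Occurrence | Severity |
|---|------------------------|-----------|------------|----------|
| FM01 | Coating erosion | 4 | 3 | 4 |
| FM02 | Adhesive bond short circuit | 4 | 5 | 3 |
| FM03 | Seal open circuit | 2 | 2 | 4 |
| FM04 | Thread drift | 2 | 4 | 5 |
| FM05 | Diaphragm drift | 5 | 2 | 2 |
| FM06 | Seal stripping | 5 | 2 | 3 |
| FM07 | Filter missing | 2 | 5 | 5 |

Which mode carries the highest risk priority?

FM02

RPN = Severity × Occurrence × Detection:
  FM01: 4 × 3 × 4 = 48
  FM02: 3 × 5 × 4 = 60
  FM03: 4 × 2 × 2 = 16
  FM04: 5 × 4 × 2 = 40
  FM05: 2 × 2 × 5 = 20
  FM06: 3 × 2 × 5 = 30
  FM07: 5 × 5 × 2 = 50
Highest RPN is 60 → FM02.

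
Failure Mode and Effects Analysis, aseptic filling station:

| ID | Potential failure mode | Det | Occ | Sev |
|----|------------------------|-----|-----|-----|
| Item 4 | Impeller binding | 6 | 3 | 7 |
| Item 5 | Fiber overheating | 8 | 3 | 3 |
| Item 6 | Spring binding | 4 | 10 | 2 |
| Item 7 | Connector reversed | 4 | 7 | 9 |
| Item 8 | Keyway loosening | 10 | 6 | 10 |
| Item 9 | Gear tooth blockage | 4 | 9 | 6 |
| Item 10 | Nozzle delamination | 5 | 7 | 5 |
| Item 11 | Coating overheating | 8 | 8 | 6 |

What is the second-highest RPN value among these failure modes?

384

RPN = Severity × Occurrence × Detection:
  Item 4: 7 × 3 × 6 = 126
  Item 5: 3 × 3 × 8 = 72
  Item 6: 2 × 10 × 4 = 80
  Item 7: 9 × 7 × 4 = 252
  Item 8: 10 × 6 × 10 = 600
  Item 9: 6 × 9 × 4 = 216
  Item 10: 5 × 7 × 5 = 175
  Item 11: 6 × 8 × 8 = 384
Sorted descending: 600, 384, 252, 216, 175, 126, 80, 72.
The second-highest RPN is 384 (Item 11).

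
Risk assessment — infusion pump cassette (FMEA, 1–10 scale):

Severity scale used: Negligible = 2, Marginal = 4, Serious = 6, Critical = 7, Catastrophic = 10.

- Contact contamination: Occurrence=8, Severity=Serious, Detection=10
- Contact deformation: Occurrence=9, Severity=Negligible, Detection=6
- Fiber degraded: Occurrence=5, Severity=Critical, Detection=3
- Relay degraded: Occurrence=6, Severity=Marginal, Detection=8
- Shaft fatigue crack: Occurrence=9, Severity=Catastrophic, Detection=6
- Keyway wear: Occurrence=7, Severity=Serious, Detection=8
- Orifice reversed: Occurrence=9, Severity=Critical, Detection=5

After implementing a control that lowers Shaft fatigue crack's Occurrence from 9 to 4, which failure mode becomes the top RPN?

Contact contamination

RPN = Severity × Occurrence × Detection:
  Contact contamination: 6 × 8 × 10 = 480
  Contact deformation: 2 × 9 × 6 = 108
  Fiber degraded: 7 × 5 × 3 = 105
  Relay degraded: 4 × 6 × 8 = 192
  Shaft fatigue crack: 10 × 9 × 6 = 540
  Keyway wear: 6 × 7 × 8 = 336
  Orifice reversed: 7 × 9 × 5 = 315
After action: Shaft fatigue crack → 10 × 4 × 6 = 240.
Revised RPNs: Contact contamination=480, Keyway wear=336, Orifice reversed=315, Shaft fatigue crack=240, Relay degraded=192, Contact deformation=108, Fiber degraded=105.
Highest is now Contact contamination (480).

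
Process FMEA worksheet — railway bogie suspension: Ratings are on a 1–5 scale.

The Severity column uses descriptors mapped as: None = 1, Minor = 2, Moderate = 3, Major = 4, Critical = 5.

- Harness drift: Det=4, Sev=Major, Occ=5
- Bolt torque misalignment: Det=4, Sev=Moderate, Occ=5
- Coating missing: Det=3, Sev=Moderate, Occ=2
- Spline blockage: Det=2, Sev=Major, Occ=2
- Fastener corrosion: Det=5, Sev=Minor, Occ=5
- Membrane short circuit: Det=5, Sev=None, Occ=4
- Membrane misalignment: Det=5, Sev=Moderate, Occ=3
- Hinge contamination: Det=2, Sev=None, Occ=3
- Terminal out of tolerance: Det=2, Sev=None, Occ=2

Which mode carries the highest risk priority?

RPN = Severity × Occurrence × Detection:
  Harness drift: 4 × 5 × 4 = 80
  Bolt torque misalignment: 3 × 5 × 4 = 60
  Coating missing: 3 × 2 × 3 = 18
  Spline blockage: 4 × 2 × 2 = 16
  Fastener corrosion: 2 × 5 × 5 = 50
  Membrane short circuit: 1 × 4 × 5 = 20
  Membrane misalignment: 3 × 3 × 5 = 45
  Hinge contamination: 1 × 3 × 2 = 6
  Terminal out of tolerance: 1 × 2 × 2 = 4
Highest RPN is 80 → Harness drift.

Harness drift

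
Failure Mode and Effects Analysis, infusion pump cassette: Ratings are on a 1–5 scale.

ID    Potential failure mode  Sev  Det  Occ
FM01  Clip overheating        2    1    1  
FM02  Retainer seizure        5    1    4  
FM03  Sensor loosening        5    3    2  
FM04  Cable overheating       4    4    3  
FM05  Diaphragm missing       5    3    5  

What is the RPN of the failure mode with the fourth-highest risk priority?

20

RPN = Severity × Occurrence × Detection:
  FM01: 2 × 1 × 1 = 2
  FM02: 5 × 4 × 1 = 20
  FM03: 5 × 2 × 3 = 30
  FM04: 4 × 3 × 4 = 48
  FM05: 5 × 5 × 3 = 75
Sorted descending: 75, 48, 30, 20, 2.
The fourth-highest RPN is 20 (FM02).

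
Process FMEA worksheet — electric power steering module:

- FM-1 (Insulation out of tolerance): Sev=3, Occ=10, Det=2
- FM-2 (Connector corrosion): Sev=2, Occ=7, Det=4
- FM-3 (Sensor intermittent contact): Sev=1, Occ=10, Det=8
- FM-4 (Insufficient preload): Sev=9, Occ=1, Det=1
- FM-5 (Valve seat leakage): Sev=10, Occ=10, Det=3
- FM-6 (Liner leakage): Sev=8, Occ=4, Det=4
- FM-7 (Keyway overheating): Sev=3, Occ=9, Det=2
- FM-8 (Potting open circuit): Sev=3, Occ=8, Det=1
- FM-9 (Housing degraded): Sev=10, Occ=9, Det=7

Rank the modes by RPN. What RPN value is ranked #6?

56

RPN = Severity × Occurrence × Detection:
  FM-1: 3 × 10 × 2 = 60
  FM-2: 2 × 7 × 4 = 56
  FM-3: 1 × 10 × 8 = 80
  FM-4: 9 × 1 × 1 = 9
  FM-5: 10 × 10 × 3 = 300
  FM-6: 8 × 4 × 4 = 128
  FM-7: 3 × 9 × 2 = 54
  FM-8: 3 × 8 × 1 = 24
  FM-9: 10 × 9 × 7 = 630
Sorted descending: 630, 300, 128, 80, 60, 56, 54, 24, 9.
The sixth-highest RPN is 56 (FM-2).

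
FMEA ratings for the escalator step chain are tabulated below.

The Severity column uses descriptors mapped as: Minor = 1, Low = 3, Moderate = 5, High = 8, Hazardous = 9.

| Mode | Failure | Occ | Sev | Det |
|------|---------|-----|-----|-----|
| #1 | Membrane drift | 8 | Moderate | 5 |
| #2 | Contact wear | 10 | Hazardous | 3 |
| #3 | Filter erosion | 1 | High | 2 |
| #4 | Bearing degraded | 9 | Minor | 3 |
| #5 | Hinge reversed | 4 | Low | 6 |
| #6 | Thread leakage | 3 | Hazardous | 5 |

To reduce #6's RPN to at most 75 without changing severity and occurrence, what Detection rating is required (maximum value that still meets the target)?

2

#6: S=9, O=3, D=5 → current RPN = 135.
Fixed product = 27. Need 27 × D ≤ 75, so D ≤ 75/27 = 2.78.
Maximum integer Detection rating = 2 (gives RPN 54; D=3 would give 81 > 75).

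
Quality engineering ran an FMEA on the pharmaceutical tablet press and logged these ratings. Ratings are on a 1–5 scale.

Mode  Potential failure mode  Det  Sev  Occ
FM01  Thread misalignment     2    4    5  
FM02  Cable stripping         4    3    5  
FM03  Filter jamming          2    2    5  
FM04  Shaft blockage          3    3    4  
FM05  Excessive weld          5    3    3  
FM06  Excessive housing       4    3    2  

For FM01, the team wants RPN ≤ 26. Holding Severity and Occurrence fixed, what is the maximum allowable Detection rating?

FM01: S=4, O=5, D=2 → current RPN = 40.
Fixed product = 20. Need 20 × D ≤ 26, so D ≤ 26/20 = 1.30.
Maximum integer Detection rating = 1 (gives RPN 20; D=2 would give 40 > 26).

1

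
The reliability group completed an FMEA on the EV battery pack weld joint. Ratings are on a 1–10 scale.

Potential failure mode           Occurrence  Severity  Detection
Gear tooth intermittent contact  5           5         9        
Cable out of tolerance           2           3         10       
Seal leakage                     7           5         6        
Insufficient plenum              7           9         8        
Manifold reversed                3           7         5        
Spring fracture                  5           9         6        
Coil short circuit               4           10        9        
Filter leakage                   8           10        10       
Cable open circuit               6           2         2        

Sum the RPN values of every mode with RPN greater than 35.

RPN = Severity × Occurrence × Detection:
  Gear tooth intermittent contact: 5 × 5 × 9 = 225
  Cable out of tolerance: 3 × 2 × 10 = 60
  Seal leakage: 5 × 7 × 6 = 210
  Insufficient plenum: 9 × 7 × 8 = 504
  Manifold reversed: 7 × 3 × 5 = 105
  Spring fracture: 9 × 5 × 6 = 270
  Coil short circuit: 10 × 4 × 9 = 360
  Filter leakage: 10 × 8 × 10 = 800
  Cable open circuit: 2 × 6 × 2 = 24
RPN > 35: Gear tooth intermittent contact (225), Cable out of tolerance (60), Seal leakage (210), Insufficient plenum (504), Manifold reversed (105), Spring fracture (270), Coil short circuit (360), Filter leakage (800).
Sum: 225 + 60 + 210 + 504 + 105 + 270 + 360 + 800 = 2534.

2534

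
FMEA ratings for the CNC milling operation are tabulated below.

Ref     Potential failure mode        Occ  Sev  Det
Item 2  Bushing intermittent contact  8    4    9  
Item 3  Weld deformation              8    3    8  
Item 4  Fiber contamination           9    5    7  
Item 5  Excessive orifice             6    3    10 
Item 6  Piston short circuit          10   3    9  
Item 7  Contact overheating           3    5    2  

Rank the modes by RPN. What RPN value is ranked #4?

192

RPN = Severity × Occurrence × Detection:
  Item 2: 4 × 8 × 9 = 288
  Item 3: 3 × 8 × 8 = 192
  Item 4: 5 × 9 × 7 = 315
  Item 5: 3 × 6 × 10 = 180
  Item 6: 3 × 10 × 9 = 270
  Item 7: 5 × 3 × 2 = 30
Sorted descending: 315, 288, 270, 192, 180, 30.
The fourth-highest RPN is 192 (Item 3).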